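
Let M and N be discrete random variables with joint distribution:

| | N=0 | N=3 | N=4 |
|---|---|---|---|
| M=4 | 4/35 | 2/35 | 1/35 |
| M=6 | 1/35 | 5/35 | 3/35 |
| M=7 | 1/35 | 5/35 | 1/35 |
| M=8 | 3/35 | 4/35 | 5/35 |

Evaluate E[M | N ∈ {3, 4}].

87/13

P(N ∈ {3, 4}) = 26/35.
Σ M·P over the event = 4·(2/35) + 4·(1/35) + 6·(5/35) + 6·(3/35) + 7·(5/35) + 7·(1/35) + 8·(4/35) + 8·(5/35) = 174/35.
E[M | N ∈ {3, 4}] = (174/35) / (26/35) = 87/13.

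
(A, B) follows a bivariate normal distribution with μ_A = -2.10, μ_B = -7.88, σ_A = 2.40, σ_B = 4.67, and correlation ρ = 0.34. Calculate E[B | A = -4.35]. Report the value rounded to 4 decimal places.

-9.3686

For a bivariate normal, E[B | A=x] = μ_B + ρ·(σ_B/σ_A)·(x − μ_A).
E[B | A=-4.35] = -7.88 + (0.34)·(4.67/2.40)·(-4.35 − (-2.10)) = -7.88 + (0.66158)·(-2.25) = -9.3686.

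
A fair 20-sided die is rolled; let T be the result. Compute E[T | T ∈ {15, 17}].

P(T ∈ {15, 17}) = 1/10.
Σ over the event: 15·1/20 + 17·1/20 = 8/5.
E[T | T ∈ {15, 17}] = (8/5) / (1/10) = 16.

16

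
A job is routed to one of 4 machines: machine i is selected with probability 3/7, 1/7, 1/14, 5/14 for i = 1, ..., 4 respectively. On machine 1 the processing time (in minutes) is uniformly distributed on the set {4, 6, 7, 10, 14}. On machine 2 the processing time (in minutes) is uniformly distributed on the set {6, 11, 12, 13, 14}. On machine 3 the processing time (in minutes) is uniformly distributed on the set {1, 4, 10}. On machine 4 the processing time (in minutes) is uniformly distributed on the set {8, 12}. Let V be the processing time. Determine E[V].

633/70

E[V | machine 1] = (4+6+7+10+14)/5 = 41/5.
E[V | machine 2] = (6+11+12+13+14)/5 = 56/5.
E[V | machine 3] = (1+4+10)/3 = 5.
E[V | machine 4] = (8+12)/2 = 10.
By the law of total expectation,
E[V] = (3/7)·(41/5) + (1/7)·(56/5) + (1/14)·(5) + (5/14)·(10) = 633/70.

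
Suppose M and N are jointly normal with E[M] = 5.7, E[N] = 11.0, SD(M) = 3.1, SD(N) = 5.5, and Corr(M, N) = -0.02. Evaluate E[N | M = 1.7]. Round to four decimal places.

11.1419

The regression of N on M has slope ρ·σ_N/σ_M and passes through (μ_M, μ_N).
E[N | M=1.7] = 11.0 + (-0.02)·(5.5/3.1)·(1.7 − (5.7)) = 11.0 + (-0.035484)·(-4) = 11.1419.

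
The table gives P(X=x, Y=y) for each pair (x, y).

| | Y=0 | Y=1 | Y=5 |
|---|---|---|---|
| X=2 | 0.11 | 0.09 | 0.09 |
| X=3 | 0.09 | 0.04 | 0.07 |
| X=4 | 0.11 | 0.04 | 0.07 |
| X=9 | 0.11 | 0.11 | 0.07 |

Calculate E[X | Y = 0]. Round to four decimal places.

4.5714

P(Y = 0) = 0.42.
Σ X·P over the event = 2·(0.11) + 3·(0.09) + 4·(0.11) + 9·(0.11) = 1.92.
E[X | Y = 0] = (1.92) / (0.42) = 4.5714.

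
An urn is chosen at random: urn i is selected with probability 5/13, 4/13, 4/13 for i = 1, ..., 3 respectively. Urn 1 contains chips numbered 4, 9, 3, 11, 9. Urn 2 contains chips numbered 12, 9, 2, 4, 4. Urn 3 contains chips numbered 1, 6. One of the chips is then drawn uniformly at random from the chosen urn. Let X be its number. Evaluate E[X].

374/65

E[X | urn 1] = (4+9+3+11+9)/5 = 36/5.
E[X | urn 2] = (12+9+2+4+4)/5 = 31/5.
E[X | urn 3] = (1+6)/2 = 7/2.
E[X] = (5/13)·(36/5) + (4/13)·(31/5) + (4/13)·(7/2) = 374/65.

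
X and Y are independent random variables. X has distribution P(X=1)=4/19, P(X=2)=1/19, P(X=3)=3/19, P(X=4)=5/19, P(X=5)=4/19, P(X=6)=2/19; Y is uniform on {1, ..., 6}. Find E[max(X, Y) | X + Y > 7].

P(X + Y > 7) = 8/19.
Summing max(X,Y)·P(x,y) over outcomes with X + Y > 7 gives 43/19.
E[max(X, Y) | X + Y > 7] = (43/19) / (8/19) = 43/8.

43/8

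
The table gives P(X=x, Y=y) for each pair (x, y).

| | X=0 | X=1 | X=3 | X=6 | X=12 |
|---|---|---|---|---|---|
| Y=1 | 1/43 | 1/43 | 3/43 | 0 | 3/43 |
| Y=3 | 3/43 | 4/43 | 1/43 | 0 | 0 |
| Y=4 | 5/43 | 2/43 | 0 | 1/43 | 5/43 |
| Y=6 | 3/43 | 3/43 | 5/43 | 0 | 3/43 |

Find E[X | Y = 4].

P(Y = 4) = 13/43.
Σ X·P over the event = 0·(5/43) + 1·(2/43) + 6·(1/43) + 12·(5/43) = 68/43.
E[X | Y = 4] = (68/43) / (13/43) = 68/13.

68/13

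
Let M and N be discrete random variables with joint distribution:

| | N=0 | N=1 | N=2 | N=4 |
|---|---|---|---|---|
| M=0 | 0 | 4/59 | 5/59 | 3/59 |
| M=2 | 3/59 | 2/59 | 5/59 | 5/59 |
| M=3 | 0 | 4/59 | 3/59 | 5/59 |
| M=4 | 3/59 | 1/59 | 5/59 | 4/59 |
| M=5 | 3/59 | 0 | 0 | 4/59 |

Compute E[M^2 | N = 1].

P(N = 1) = 11/59.
Σ M^2·P over the event = 0·(4/59) + 4·(2/59) + 9·(4/59) + 16·(1/59) = 60/59.
E[M^2 | N = 1] = (60/59) / (11/59) = 60/11.

60/11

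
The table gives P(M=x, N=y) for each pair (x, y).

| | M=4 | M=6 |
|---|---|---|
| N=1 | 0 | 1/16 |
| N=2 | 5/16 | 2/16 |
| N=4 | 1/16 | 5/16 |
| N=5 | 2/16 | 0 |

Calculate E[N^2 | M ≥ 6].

89/8

P(M ≥ 6) = 1/2.
Σ N^2·P over the event = 1·(1/16) + 4·(2/16) + 16·(5/16) = 89/16.
E[N^2 | M ≥ 6] = (89/16) / (1/2) = 89/8.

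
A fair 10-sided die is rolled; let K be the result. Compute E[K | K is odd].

Given K is odd, K is equally likely to be any of {1, 3, 5, 7, 9}.
E[K | K is odd] = (1 + 3 + 5 + 7 + 9) / 5 = 5.

5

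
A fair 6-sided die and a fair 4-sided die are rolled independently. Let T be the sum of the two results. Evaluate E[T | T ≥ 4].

136/21

P(T ≥ 4) = 7/8.
Σ over the event: 4·1/8 + 5·1/6 + 6·1/6 + 7·1/6 + 8·1/8 + 9·1/12 + 10·1/24 = 17/3.
E[T | T ≥ 4] = (17/3) / (7/8) = 136/21.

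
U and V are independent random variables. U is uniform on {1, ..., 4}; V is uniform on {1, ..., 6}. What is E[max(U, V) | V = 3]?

Outcomes with V = 3: (1,3), (2,3), (3,3), (4,3), each with probability 1/24.
E[max(U, V) | V = 3] = (3 + 3 + 3 + 4) / 4 = 13/4.

13/4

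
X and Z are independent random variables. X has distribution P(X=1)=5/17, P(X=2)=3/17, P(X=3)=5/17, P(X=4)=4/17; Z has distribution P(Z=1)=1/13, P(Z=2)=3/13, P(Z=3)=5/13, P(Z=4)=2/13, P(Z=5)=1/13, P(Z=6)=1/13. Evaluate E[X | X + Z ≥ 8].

100/29

P(X + Z ≥ 8) = 29/221.
Summing X·P(x,y) over outcomes with X + Z ≥ 8 gives 100/221.
E[X | X + Z ≥ 8] = (100/221) / (29/221) = 100/29.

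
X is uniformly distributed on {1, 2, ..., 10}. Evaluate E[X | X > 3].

Given X > 3, X is equally likely to be any of {4, 5, 6, 7, 8, 9, 10}.
E[X | X > 3] = (4 + 5 + 6 + 7 + 8 + 9 + 10) / 7 = 7.

7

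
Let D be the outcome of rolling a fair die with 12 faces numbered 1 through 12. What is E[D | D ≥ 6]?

9

Given D ≥ 6, D is equally likely to be any of {6, 7, 8, 9, 10, 11, 12}.
E[D | D ≥ 6] = (6 + 7 + 8 + 9 + 10 + 11 + 12) / 7 = 9.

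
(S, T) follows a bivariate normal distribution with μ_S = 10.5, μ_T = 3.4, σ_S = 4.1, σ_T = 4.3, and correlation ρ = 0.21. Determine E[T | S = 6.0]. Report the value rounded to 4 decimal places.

For a bivariate normal, E[T | S=x] = μ_T + ρ·(σ_T/σ_S)·(x − μ_S).
E[T | S=6.0] = 3.4 + (0.21)·(4.3/4.1)·(6.0 − (10.5)) = 3.4 + (0.22024)·(-4.5) = 2.4089.

2.4089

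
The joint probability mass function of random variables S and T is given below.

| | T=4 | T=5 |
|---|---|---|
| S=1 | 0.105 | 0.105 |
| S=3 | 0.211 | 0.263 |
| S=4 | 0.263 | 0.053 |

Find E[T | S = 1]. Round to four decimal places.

P(S = 1) = 0.210.
Summing T·P(S=x,T=y) over the conditioning event gives 0.945.
E[T | S = 1] = (0.945) / (0.210) = 4.5000.

4.5000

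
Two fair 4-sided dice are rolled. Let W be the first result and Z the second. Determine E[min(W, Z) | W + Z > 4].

23/10

P(W + Z > 4) = 5/8.
Summing min(W,Z)·P(x,y) over outcomes with W + Z > 4 gives 23/16.
E[min(W, Z) | W + Z > 4] = (23/16) / (5/8) = 23/10.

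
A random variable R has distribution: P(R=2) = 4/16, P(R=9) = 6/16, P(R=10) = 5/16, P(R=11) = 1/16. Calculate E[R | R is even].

P(R is even) = 9/16.
Σ over the event: 2·1/4 + 10·5/16 = 29/8.
E[R | R is even] = (29/8) / (9/16) = 58/9.

58/9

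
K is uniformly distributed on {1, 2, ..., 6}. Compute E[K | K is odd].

3

Given K is odd, K is equally likely to be any of {1, 3, 5}.
E[K | K is odd] = (1 + 3 + 5) / 3 = 3.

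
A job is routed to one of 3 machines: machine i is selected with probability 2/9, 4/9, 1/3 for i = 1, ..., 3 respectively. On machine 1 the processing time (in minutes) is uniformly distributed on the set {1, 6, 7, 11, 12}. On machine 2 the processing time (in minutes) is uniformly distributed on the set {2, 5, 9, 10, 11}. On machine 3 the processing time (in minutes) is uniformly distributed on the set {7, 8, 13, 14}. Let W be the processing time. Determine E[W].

253/30

E[W | machine 1] = (1+6+7+11+12)/5 = 37/5.
E[W | machine 2] = (2+5+9+10+11)/5 = 37/5.
E[W | machine 3] = (7+8+13+14)/4 = 21/2.
By the law of total expectation,
E[W] = (2/9)·(37/5) + (4/9)·(37/5) + (1/3)·(21/2) = 253/30.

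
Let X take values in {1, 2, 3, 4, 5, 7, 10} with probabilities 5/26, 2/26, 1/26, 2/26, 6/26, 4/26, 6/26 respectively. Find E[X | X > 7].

P(X > 7) = 3/13.
Σ over the event: 10·3/13 = 30/13.
E[X | X > 7] = (30/13) / (3/13) = 10.

10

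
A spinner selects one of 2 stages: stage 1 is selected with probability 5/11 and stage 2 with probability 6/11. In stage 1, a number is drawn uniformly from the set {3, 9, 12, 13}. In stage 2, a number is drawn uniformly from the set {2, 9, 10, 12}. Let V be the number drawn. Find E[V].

383/44

E[V | stage 1] = (3+9+12+13)/4 = 37/4.
E[V | stage 2] = (2+9+10+12)/4 = 33/4.
E[V] = (5/11)·(37/4) + (6/11)·(33/4) = 383/44.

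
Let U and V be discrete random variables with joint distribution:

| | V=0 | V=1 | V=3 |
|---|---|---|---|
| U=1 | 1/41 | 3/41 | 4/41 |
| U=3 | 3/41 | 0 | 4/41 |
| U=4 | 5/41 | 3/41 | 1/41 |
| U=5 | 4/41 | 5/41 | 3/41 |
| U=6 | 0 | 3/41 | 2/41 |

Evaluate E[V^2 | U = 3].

P(U = 3) = 7/41.
Σ V^2·P over the event = 0·(3/41) + 9·(4/41) = 36/41.
E[V^2 | U = 3] = (36/41) / (7/41) = 36/7.

36/7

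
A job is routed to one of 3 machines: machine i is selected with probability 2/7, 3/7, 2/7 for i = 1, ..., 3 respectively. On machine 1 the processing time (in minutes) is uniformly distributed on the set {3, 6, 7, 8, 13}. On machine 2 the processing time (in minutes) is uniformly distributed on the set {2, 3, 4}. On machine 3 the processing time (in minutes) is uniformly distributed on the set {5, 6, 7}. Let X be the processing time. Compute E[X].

179/35

E[X | machine 1] = (3+6+7+8+13)/5 = 37/5.
E[X | machine 2] = (2+3+4)/3 = 3.
E[X | machine 3] = (5+6+7)/3 = 6.
By the law of total expectation,
E[X] = (2/7)·(37/5) + (3/7)·(3) + (2/7)·(6) = 179/35.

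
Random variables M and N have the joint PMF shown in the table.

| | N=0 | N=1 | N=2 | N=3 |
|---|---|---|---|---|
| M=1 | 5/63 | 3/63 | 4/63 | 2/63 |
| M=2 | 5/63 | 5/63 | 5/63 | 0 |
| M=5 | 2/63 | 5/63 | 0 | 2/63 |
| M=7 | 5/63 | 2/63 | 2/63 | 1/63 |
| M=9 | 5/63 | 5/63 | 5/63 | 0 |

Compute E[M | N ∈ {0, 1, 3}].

P(N ∈ {0, 1, 3}) = 47/63.
Summing M·P(M=x,N=y) over the conditioning event gives 221/63.
E[M | N ∈ {0, 1, 3}] = (221/63) / (47/63) = 221/47.

221/47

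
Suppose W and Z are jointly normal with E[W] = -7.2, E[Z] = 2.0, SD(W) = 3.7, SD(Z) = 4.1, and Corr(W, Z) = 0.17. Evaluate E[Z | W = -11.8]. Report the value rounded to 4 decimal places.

For a bivariate normal, E[Z | W=x] = μ_Z + ρ·(σ_Z/σ_W)·(x − μ_W).
E[Z | W=-11.8] = 2.0 + (0.17)·(4.1/3.7)·(-11.8 − (-7.2)) = 2.0 + (0.18838)·(-4.6) = 1.1335.

1.1335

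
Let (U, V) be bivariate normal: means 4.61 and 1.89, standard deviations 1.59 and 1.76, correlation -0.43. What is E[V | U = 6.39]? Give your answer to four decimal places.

1.0428

The regression of V on U has slope ρ·σ_V/σ_U and passes through (μ_U, μ_V).
E[V | U=6.39] = 1.89 + (-0.43)·(1.76/1.59)·(6.39 − (4.61)) = 1.89 + (-0.47597)·(1.78) = 1.0428.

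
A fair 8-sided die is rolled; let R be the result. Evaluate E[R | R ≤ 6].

Given R ≤ 6, R is equally likely to be any of {1, 2, 3, 4, 5, 6}.
E[R | R ≤ 6] = (1 + 2 + 3 + 4 + 5 + 6) / 6 = 7/2.

7/2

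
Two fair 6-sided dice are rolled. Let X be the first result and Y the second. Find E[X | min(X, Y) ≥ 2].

4

P(min(X, Y) ≥ 2) = 25/36.
Summing X·P(x,y) over outcomes with min(X, Y) ≥ 2 gives 25/9.
E[X | min(X, Y) ≥ 2] = (25/9) / (25/36) = 4.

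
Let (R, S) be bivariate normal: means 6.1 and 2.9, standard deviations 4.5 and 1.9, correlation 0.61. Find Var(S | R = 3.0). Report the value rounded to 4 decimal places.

The conditional variance in a bivariate normal is σ_S²(1 − ρ²), independent of x.
Var(S | R=3.0) = (1.9)²·(1 − (0.61)²) = 3.61·0.6279 = 2.2667.

2.2667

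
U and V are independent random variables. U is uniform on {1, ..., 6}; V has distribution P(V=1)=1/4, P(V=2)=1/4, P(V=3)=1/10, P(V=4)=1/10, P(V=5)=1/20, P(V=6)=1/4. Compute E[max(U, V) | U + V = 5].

7/2

P(U + V = 5) = 7/60.
Summing max(U,V)·P(x,y) over outcomes with U + V = 5 gives 49/120.
E[max(U, V) | U + V = 5] = (49/120) / (7/60) = 7/2.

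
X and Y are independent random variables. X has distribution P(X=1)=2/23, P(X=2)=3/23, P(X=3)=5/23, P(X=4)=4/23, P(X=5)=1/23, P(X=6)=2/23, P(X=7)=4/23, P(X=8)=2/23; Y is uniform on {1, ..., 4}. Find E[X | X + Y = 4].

P(X + Y = 4) = 5/46.
Summing X·P(x,y) over outcomes with X + Y = 4 gives 1/4.
E[X | X + Y = 4] = (1/4) / (5/46) = 23/10.

23/10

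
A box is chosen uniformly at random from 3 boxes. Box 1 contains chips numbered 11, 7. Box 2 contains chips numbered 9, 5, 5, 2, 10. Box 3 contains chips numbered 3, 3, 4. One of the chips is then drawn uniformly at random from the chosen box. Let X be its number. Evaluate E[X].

E[X | box 1] = (11+7)/2 = 9.
E[X | box 2] = (9+5+5+2+10)/5 = 31/5.
E[X | box 3] = (3+3+4)/3 = 10/3.
E[X] = (1/3)·(9) + (1/3)·(31/5) + (1/3)·(10/3) = 278/45.

278/45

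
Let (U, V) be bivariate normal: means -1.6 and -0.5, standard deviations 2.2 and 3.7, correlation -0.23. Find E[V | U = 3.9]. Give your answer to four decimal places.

E[V | U=x] = μ_V + ρ(σ_V/σ_U)(x − μ_U) for jointly normal variables.
E[V | U=3.9] = -0.5 + (-0.23)·(3.7/2.2)·(3.9 − (-1.6)) = -0.5 + (-0.38682)·(5.5) = -2.6275.

-2.6275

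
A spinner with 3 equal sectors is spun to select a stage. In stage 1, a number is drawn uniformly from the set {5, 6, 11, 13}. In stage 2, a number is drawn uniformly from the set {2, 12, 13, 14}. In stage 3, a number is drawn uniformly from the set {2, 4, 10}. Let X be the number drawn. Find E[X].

73/9

E[X | stage 1] = (5+6+11+13)/4 = 35/4.
E[X | stage 2] = (2+12+13+14)/4 = 41/4.
E[X | stage 3] = (2+4+10)/3 = 16/3.
E[X] = (1/3)·(35/4) + (1/3)·(41/4) + (1/3)·(16/3) = 73/9.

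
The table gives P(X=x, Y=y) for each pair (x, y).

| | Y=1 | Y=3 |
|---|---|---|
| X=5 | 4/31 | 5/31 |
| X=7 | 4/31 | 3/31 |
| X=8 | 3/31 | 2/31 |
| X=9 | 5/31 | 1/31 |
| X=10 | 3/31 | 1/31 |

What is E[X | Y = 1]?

147/19

P(Y = 1) = 19/31.
Σ X·P over the event = 5·(4/31) + 7·(4/31) + 8·(3/31) + 9·(5/31) + 10·(3/31) = 147/31.
E[X | Y = 1] = (147/31) / (19/31) = 147/19.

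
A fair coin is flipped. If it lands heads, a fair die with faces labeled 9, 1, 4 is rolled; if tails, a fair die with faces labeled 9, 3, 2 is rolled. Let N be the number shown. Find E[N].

14/3

E[N | heads] = (9+1+4)/3 = 14/3.
E[N | tails] = (9+3+2)/3 = 14/3.
E[N] = (1/2)·(14/3) + (1/2)·(14/3) = 14/3.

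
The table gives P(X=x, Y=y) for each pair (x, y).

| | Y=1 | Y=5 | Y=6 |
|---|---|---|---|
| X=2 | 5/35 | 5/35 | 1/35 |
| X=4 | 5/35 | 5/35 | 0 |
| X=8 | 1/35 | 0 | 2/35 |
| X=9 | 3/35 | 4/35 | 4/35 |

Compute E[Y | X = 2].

P(X = 2) = 11/35.
Σ Y·P over the event = 1·(5/35) + 5·(5/35) + 6·(1/35) = 36/35.
E[Y | X = 2] = (36/35) / (11/35) = 36/11.

36/11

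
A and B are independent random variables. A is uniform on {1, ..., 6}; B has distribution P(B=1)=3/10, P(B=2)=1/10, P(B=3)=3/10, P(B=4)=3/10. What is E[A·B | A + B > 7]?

P(A + B > 7) = 4/15.
Summing AB·P(x,y) over outcomes with A + B > 7 gives 97/20.
E[A·B | A + B > 7] = (97/20) / (4/15) = 291/16.

291/16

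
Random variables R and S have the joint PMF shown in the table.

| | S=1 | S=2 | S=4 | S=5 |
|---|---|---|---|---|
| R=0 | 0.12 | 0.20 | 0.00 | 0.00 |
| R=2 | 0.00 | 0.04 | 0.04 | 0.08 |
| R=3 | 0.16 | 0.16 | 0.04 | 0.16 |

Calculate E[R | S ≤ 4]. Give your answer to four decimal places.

P(S ≤ 4) = 0.76.
Summing R·P(R=x,S=y) over the conditioning event gives 1.24.
E[R | S ≤ 4] = (1.24) / (0.76) = 1.6316.

1.6316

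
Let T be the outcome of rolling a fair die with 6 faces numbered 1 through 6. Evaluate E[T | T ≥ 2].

Given T ≥ 2, T is equally likely to be any of {2, 3, 4, 5, 6}.
E[T | T ≥ 2] = (2 + 3 + 4 + 5 + 6) / 5 = 4.

4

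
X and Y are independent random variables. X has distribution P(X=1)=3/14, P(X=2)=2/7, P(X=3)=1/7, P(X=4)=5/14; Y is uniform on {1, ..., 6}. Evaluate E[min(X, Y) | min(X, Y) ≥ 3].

99/28

P(min(X, Y) ≥ 3) = 1/3.
Summing min(X,Y)·P(x,y) over outcomes with min(X, Y) ≥ 3 gives 33/28.
E[min(X, Y) | min(X, Y) ≥ 3] = (33/28) / (1/3) = 99/28.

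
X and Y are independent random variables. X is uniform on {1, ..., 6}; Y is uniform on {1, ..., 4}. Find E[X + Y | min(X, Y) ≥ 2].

P(min(X, Y) ≥ 2) = 5/8.
Summing (X+Y)·P(x,y) over outcomes with min(X, Y) ≥ 2 gives 35/8.
E[X + Y | min(X, Y) ≥ 2] = (35/8) / (5/8) = 7.

7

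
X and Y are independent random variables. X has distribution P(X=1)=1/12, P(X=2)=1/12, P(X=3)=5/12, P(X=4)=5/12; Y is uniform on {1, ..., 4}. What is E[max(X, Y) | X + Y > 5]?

P(X + Y > 5) = 13/24.
Summing max(X,Y)·P(x,y) over outcomes with X + Y > 5 gives 33/16.
E[max(X, Y) | X + Y > 5] = (33/16) / (13/24) = 99/26.

99/26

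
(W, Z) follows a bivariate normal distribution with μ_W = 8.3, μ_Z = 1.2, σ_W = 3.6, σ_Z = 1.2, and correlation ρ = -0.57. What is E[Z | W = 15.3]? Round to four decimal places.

E[Z | W=x] = μ_Z + ρ(σ_Z/σ_W)(x − μ_W) for jointly normal variables.
E[Z | W=15.3] = 1.2 + (-0.57)·(1.2/3.6)·(15.3 − (8.3)) = 1.2 + (-0.19)·(7) = -0.1300.

-0.1300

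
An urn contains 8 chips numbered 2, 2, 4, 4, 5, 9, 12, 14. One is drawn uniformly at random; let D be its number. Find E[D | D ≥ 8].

P(D ≥ 8) = 3/8.
Σ over the event: 9·1/8 + 12·1/8 + 14·1/8 = 35/8.
E[D | D ≥ 8] = (35/8) / (3/8) = 35/3.

35/3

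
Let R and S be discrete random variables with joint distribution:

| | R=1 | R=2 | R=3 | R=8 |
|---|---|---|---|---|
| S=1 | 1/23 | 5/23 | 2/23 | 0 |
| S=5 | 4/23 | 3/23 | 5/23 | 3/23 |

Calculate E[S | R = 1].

P(R = 1) = 5/23.
Σ S·P over the event = 1·(1/23) + 5·(4/23) = 21/23.
E[S | R = 1] = (21/23) / (5/23) = 21/5.

21/5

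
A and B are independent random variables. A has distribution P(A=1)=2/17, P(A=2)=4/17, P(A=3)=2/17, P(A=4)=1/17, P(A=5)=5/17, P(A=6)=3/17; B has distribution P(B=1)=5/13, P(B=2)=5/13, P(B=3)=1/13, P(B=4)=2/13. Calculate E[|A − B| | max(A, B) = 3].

19/14

P(max(A, B) = 3) = 28/221.
Summing |A−B|·P(x,y) over outcomes with max(A, B) = 3 gives 38/221.
E[|A − B| | max(A, B) = 3] = (38/221) / (28/221) = 19/14.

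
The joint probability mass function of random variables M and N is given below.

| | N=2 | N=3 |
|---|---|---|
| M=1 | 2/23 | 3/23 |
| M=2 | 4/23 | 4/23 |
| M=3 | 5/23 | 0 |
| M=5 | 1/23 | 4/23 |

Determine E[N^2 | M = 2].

13/2

P(M = 2) = 8/23.
Σ N^2·P over the event = 4·(4/23) + 9·(4/23) = 52/23.
E[N^2 | M = 2] = (52/23) / (8/23) = 13/2.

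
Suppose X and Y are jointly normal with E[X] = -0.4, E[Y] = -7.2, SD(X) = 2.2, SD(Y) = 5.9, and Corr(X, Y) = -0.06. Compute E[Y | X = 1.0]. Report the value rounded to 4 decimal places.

-7.4253

For a bivariate normal, E[Y | X=x] = μ_Y + ρ·(σ_Y/σ_X)·(x − μ_X).
E[Y | X=1.0] = -7.2 + (-0.06)·(5.9/2.2)·(1.0 − (-0.4)) = -7.2 + (-0.16091)·(1.4) = -7.4253.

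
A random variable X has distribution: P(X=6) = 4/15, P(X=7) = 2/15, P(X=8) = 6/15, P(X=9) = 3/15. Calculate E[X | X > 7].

25/3

P(X > 7) = 3/5.
Σ over the event: 8·2/5 + 9·1/5 = 5.
E[X | X > 7] = (5) / (3/5) = 25/3.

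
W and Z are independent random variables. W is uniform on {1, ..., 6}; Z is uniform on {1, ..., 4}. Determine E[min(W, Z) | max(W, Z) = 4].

P(max(W, Z) = 4) = 7/24.
Summing min(W,Z)·P(x,y) over outcomes with max(W, Z) = 4 gives 2/3.
E[min(W, Z) | max(W, Z) = 4] = (2/3) / (7/24) = 16/7.

16/7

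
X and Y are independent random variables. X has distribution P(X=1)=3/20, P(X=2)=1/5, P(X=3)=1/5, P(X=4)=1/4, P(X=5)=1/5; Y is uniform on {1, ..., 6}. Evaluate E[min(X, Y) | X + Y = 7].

P(X + Y = 7) = 1/6.
Summing min(X,Y)·P(x,y) over outcomes with X + Y = 7 gives 23/60.
E[min(X, Y) | X + Y = 7] = (23/60) / (1/6) = 23/10.

23/10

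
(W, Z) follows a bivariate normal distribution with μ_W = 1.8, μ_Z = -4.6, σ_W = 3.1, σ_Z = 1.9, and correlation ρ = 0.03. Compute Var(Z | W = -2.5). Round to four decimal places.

3.6068

The conditional variance in a bivariate normal is σ_Z²(1 − ρ²), independent of x.
Var(Z | W=-2.5) = (1.9)²·(1 − (0.03)²) = 3.61·0.9991 = 3.6068.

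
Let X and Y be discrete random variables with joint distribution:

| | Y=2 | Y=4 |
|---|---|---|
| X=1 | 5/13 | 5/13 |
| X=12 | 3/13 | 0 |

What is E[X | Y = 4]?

P(Y = 4) = 5/13.
Summing X·P(X=x,Y=y) over the conditioning event gives 5/13.
E[X | Y = 4] = (5/13) / (5/13) = 1.

1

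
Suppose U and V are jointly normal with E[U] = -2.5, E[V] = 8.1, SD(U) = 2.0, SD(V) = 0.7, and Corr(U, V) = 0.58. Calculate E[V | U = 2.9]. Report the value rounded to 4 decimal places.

For a bivariate normal, E[V | U=x] = μ_V + ρ·(σ_V/σ_U)·(x − μ_U).
E[V | U=2.9] = 8.1 + (0.58)·(0.7/2.0)·(2.9 − (-2.5)) = 8.1 + (0.203)·(5.4) = 9.1962.

9.1962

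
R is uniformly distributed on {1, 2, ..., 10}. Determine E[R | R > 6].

Given R > 6, R is equally likely to be any of {7, 8, 9, 10}.
E[R | R > 6] = (7 + 8 + 9 + 10) / 4 = 17/2.

17/2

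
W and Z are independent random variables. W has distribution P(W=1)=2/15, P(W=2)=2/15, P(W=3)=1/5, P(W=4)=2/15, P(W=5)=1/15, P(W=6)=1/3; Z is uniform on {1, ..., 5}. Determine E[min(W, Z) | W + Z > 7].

P(W + Z > 7) = 2/5.
Summing min(W,Z)·P(x,y) over outcomes with W + Z > 7 gives 107/75.
E[min(W, Z) | W + Z > 7] = (107/75) / (2/5) = 107/30.

107/30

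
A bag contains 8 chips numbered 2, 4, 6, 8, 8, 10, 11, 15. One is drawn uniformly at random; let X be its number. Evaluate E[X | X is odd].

P(X is odd) = 1/4.
Σ over the event: 11·1/8 + 15·1/8 = 13/4.
E[X | X is odd] = (13/4) / (1/4) = 13.

13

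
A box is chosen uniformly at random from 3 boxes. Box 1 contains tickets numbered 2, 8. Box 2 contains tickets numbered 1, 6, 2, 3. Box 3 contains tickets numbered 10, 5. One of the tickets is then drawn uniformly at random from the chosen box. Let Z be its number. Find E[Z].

E[Z | box 1] = (2+8)/2 = 5.
E[Z | box 2] = (1+6+2+3)/4 = 3.
E[Z | box 3] = (10+5)/2 = 15/2.
E[Z] = (1/3)·(5) + (1/3)·(3) + (1/3)·(15/2) = 31/6.

31/6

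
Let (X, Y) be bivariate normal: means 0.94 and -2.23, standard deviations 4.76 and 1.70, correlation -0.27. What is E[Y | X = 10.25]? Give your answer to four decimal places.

-3.1278

E[Y | X=x] = μ_Y + ρ(σ_Y/σ_X)(x − μ_X) for jointly normal variables.
E[Y | X=10.25] = -2.23 + (-0.27)·(1.70/4.76)·(10.25 − (0.94)) = -2.23 + (-0.096429)·(9.31) = -3.1278.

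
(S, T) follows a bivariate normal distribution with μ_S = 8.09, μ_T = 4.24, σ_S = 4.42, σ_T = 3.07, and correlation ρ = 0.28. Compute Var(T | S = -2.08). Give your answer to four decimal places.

8.6860

The conditional variance in a bivariate normal is σ_T²(1 − ρ²), independent of x.
Var(T | S=-2.08) = (3.07)²·(1 − (0.28)²) = 9.4249·0.9216 = 8.6860.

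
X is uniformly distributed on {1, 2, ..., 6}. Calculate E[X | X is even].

Given X is even, X is equally likely to be any of {2, 4, 6}.
E[X | X is even] = (2 + 4 + 6) / 3 = 4.

4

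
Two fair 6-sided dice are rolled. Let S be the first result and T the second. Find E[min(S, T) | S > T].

P(S > T) = 5/12.
Summing min(S,T)·P(x,y) over outcomes with S > T gives 35/36.
E[min(S, T) | S > T] = (35/36) / (5/12) = 7/3.

7/3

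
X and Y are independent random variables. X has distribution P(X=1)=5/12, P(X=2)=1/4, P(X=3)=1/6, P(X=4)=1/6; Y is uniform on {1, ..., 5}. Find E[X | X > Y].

P(X > Y) = 13/60.
Summing X·P(x,y) over outcomes with X > Y gives 7/10.
E[X | X > Y] = (7/10) / (13/60) = 42/13.

42/13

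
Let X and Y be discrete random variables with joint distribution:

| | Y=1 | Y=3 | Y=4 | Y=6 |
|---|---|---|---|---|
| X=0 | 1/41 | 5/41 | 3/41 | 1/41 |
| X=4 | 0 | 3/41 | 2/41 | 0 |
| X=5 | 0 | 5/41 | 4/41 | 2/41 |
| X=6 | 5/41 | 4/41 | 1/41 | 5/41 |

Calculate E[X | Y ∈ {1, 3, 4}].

P(Y ∈ {1, 3, 4}) = 33/41.
Summing X·P(X=x,Y=y) over the conditioning event gives 125/41.
E[X | Y ∈ {1, 3, 4}] = (125/41) / (33/41) = 125/33.

125/33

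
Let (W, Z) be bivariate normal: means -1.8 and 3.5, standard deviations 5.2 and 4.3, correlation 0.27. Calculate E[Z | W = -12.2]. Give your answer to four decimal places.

E[Z | W=x] = μ_Z + ρ(σ_Z/σ_W)(x − μ_W) for jointly normal variables.
E[Z | W=-12.2] = 3.5 + (0.27)·(4.3/5.2)·(-12.2 − (-1.8)) = 3.5 + (0.22327)·(-10.4) = 1.1780.

1.1780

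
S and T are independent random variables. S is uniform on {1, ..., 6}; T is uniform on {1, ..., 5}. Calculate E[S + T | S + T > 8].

29/3

Outcomes with S + T > 8: (4,5), (5,4), (5,5), (6,3), (6,4), (6,5), each with probability 1/30.
E[S + T | S + T > 8] = (9 + 9 + 10 + 9 + 10 + 11) / 6 = 29/3.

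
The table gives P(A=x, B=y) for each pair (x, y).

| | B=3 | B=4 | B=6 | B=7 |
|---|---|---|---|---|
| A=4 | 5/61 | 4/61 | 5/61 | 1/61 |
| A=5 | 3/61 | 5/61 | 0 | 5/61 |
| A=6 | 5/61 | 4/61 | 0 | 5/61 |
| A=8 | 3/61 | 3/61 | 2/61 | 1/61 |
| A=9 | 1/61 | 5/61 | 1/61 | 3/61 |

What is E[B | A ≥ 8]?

P(A ≥ 8) = 19/61.
Σ B·P over the event = 3·(3/61) + 4·(3/61) + 6·(2/61) + 7·(1/61) + 3·(1/61) + 4·(5/61) + 6·(1/61) + 7·(3/61) = 90/61.
E[B | A ≥ 8] = (90/61) / (19/61) = 90/19.

90/19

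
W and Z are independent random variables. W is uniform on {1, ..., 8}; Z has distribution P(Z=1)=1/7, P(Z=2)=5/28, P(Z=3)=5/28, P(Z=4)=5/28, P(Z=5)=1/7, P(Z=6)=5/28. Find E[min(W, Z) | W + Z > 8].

P(W + Z > 8) = 99/224.
Summing min(W,Z)·P(x,y) over outcomes with W + Z > 8 gives 395/224.
E[min(W, Z) | W + Z > 8] = (395/224) / (99/224) = 395/99.

395/99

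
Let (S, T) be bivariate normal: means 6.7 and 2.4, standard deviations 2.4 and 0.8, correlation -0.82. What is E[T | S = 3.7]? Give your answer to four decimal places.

E[T | S=x] = μ_T + ρ(σ_T/σ_S)(x − μ_S) for jointly normal variables.
E[T | S=3.7] = 2.4 + (-0.82)·(0.8/2.4)·(3.7 − (6.7)) = 2.4 + (-0.27333)·(-3) = 3.2200.

3.2200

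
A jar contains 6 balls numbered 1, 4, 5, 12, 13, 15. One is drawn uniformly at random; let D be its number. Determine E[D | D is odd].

P(D is odd) = 2/3.
Σ over the event: 1·1/6 + 5·1/6 + 13·1/6 + 15·1/6 = 17/3.
E[D | D is odd] = (17/3) / (2/3) = 17/2.

17/2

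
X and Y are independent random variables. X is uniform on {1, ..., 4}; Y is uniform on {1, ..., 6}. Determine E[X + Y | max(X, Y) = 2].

10/3

Outcomes with max(X, Y) = 2: (1,2), (2,1), (2,2), each with probability 1/24.
E[X + Y | max(X, Y) = 2] = (3 + 3 + 4) / 3 = 10/3.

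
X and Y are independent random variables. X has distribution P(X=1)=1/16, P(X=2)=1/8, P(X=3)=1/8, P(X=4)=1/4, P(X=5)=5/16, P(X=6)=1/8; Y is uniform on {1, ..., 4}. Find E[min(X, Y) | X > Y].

P(X > Y) = 23/32.
Summing min(X,Y)·P(x,y) over outcomes with X > Y gives 51/32.
E[min(X, Y) | X > Y] = (51/32) / (23/32) = 51/23.

51/23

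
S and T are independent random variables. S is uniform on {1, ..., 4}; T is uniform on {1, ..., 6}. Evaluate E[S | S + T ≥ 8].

10/3

Outcomes with S + T ≥ 8: (2,6), (3,5), (3,6), (4,4), (4,5), (4,6), each with probability 1/24.
E[S | S + T ≥ 8] = (2 + 3 + 3 + 4 + 4 + 4) / 6 = 10/3.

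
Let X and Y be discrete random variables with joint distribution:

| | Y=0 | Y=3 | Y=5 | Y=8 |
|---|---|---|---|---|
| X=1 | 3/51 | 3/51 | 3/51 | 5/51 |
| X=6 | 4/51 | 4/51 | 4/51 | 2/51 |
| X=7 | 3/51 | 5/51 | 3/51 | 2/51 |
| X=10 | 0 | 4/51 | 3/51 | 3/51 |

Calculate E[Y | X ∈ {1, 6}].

4

P(X ∈ {1, 6}) = 28/51.
Summing Y·P(X=x,Y=y) over the conditioning event gives 112/51.
E[Y | X ∈ {1, 6}] = (112/51) / (28/51) = 4.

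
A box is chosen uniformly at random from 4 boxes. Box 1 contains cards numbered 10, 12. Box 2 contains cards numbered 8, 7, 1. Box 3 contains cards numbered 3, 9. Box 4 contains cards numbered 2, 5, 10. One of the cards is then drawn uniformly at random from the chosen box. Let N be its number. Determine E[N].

7

E[N | box 1] = (10+12)/2 = 11.
E[N | box 2] = (8+7+1)/3 = 16/3.
E[N | box 3] = (3+9)/2 = 6.
E[N | box 4] = (2+5+10)/3 = 17/3.
By the law of total expectation,
E[N] = (1/4)·(11) + (1/4)·(16/3) + (1/4)·(6) + (1/4)·(17/3) = 7.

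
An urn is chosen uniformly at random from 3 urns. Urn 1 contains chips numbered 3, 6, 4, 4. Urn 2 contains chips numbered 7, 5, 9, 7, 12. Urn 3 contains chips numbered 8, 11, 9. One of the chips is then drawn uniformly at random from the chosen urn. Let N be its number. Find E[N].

E[N | urn 1] = (3+6+4+4)/4 = 17/4.
E[N | urn 2] = (7+5+9+7+12)/5 = 8.
E[N | urn 3] = (8+11+9)/3 = 28/3.
E[N] = (1/3)·(17/4) + (1/3)·(8) + (1/3)·(28/3) = 259/36.

259/36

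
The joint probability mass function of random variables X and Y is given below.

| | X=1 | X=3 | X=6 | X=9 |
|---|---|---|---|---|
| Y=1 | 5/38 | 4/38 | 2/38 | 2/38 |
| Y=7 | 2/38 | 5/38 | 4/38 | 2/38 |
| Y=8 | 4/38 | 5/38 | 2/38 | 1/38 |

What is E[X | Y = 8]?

P(Y = 8) = 6/19.
Σ X·P over the event = 1·(4/38) + 3·(5/38) + 6·(2/38) + 9·(1/38) = 20/19.
E[X | Y = 8] = (20/19) / (6/19) = 10/3.

10/3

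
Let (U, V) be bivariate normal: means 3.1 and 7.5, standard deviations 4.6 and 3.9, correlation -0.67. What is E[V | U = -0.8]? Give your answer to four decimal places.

For a bivariate normal, E[V | U=x] = μ_V + ρ·(σ_V/σ_U)·(x − μ_U).
E[V | U=-0.8] = 7.5 + (-0.67)·(3.9/4.6)·(-0.8 − (3.1)) = 7.5 + (-0.56804)·(-3.9) = 9.7154.

9.7154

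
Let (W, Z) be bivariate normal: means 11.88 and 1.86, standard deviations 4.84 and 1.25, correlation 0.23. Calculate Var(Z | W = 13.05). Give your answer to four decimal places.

The conditional variance in a bivariate normal is σ_Z²(1 − ρ²), independent of x.
Var(Z | W=13.05) = (1.25)²·(1 − (0.23)²) = 1.5625·0.9471 = 1.4798.

1.4798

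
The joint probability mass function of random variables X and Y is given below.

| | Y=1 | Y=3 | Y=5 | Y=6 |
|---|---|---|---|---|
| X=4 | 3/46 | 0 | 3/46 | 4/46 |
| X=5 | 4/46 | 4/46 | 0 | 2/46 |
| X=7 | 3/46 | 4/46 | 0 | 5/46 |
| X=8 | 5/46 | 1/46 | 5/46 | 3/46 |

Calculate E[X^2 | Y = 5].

P(Y = 5) = 4/23.
Σ X^2·P over the event = 16·(3/46) + 64·(5/46) = 8.
E[X^2 | Y = 5] = (8) / (4/23) = 46.

46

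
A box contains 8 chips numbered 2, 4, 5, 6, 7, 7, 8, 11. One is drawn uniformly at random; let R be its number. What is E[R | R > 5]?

P(R > 5) = 5/8.
Σ over the event: 6·1/8 + 7·1/4 + 8·1/8 + 11·1/8 = 39/8.
E[R | R > 5] = (39/8) / (5/8) = 39/5.

39/5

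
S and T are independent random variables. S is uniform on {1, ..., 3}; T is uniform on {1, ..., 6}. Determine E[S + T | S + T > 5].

Outcomes with S + T > 5: (1,5), (1,6), (2,4), (2,5), (2,6), (3,3), (3,4), (3,5), (3,6), each with probability 1/18.
E[S + T | S + T > 5] = (6 + 7 + 6 + 7 + 8 + 6 + 7 + 8 + 9) / 9 = 64/9.

64/9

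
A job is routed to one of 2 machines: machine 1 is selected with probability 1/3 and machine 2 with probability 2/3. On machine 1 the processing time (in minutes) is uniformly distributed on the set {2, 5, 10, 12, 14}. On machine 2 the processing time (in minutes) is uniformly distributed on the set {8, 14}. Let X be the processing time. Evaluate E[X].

E[X | machine 1] = (2+5+10+12+14)/5 = 43/5.
E[X | machine 2] = (8+14)/2 = 11.
By the law of total expectation,
E[X] = (1/3)·(43/5) + (2/3)·(11) = 51/5.

51/5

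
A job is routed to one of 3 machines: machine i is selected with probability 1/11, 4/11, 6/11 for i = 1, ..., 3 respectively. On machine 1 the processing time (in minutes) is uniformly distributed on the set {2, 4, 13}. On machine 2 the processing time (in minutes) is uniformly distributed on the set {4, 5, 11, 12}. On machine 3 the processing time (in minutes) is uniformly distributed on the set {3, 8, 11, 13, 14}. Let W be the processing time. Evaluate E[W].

1457/165

E[W | machine 1] = (2+4+13)/3 = 19/3.
E[W | machine 2] = (4+5+11+12)/4 = 8.
E[W | machine 3] = (3+8+11+13+14)/5 = 49/5.
E[W] = (1/11)·(19/3) + (4/11)·(8) + (6/11)·(49/5) = 1457/165.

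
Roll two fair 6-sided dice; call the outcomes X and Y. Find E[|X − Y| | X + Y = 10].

4/3

Outcomes with X + Y = 10: (4,6), (5,5), (6,4), each with probability 1/36.
E[|X − Y| | X + Y = 10] = (2 + 0 + 2) / 3 = 4/3.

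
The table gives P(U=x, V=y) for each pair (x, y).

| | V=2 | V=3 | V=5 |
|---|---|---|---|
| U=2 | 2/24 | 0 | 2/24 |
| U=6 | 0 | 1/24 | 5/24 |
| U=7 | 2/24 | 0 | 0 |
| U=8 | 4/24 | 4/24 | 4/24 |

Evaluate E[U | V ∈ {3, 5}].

13/2

P(V ∈ {3, 5}) = 2/3.
Σ U·P over the event = 2·(2/24) + 6·(1/24) + 6·(5/24) + 8·(4/24) + 8·(4/24) = 13/3.
E[U | V ∈ {3, 5}] = (13/3) / (2/3) = 13/2.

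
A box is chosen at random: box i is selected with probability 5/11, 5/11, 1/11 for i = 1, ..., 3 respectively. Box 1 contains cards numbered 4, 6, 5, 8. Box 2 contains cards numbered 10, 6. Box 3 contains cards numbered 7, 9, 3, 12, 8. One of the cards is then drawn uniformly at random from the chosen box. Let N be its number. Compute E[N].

E[N | box 1] = (4+6+5+8)/4 = 23/4.
E[N | box 2] = (10+6)/2 = 8.
E[N | box 3] = (7+9+3+12+8)/5 = 39/5.
By the law of total expectation,
E[N] = (5/11)·(23/4) + (5/11)·(8) + (1/11)·(39/5) = 1531/220.

1531/220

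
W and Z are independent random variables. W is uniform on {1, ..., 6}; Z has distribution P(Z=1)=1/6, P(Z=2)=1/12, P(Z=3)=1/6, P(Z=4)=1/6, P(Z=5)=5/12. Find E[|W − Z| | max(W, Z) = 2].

3/4

P(max(W, Z) = 2) = 1/18.
Summing |W−Z|·P(x,y) over outcomes with max(W, Z) = 2 gives 1/24.
E[|W − Z| | max(W, Z) = 2] = (1/24) / (1/18) = 3/4.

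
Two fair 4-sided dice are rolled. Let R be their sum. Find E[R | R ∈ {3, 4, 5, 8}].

23/5

P(R ∈ {3, 4, 5, 8}) = 5/8.
Σ over the event: 3·1/8 + 4·3/16 + 5·1/4 + 8·1/16 = 23/8.
E[R | R ∈ {3, 4, 5, 8}] = (23/8) / (5/8) = 23/5.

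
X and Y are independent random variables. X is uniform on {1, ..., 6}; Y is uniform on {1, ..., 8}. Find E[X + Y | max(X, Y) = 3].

24/5

P(max(X, Y) = 3) = 5/48.
Summing (X+Y)·P(x,y) over outcomes with max(X, Y) = 3 gives 1/2.
E[X + Y | max(X, Y) = 3] = (1/2) / (5/48) = 24/5.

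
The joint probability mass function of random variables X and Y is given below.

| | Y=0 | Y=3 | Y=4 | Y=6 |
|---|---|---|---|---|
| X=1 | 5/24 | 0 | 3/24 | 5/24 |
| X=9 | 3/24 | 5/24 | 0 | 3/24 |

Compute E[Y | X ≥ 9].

3

P(X ≥ 9) = 11/24.
Summing Y·P(X=x,Y=y) over the conditioning event gives 11/8.
E[Y | X ≥ 9] = (11/8) / (11/24) = 3.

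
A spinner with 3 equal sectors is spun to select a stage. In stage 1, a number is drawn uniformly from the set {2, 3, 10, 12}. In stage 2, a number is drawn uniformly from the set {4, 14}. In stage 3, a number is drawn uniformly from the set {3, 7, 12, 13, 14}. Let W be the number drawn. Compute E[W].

E[W | stage 1] = (2+3+10+12)/4 = 27/4.
E[W | stage 2] = (4+14)/2 = 9.
E[W | stage 3] = (3+7+12+13+14)/5 = 49/5.
By the law of total expectation,
E[W] = (1/3)·(27/4) + (1/3)·(9) + (1/3)·(49/5) = 511/60.

511/60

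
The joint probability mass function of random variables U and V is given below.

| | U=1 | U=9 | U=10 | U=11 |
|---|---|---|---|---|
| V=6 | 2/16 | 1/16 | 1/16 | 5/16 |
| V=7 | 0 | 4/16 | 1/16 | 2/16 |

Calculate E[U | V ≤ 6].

P(V ≤ 6) = 9/16.
Σ U·P over the event = 1·(2/16) + 9·(1/16) + 10·(1/16) + 11·(5/16) = 19/4.
E[U | V ≤ 6] = (19/4) / (9/16) = 76/9.

76/9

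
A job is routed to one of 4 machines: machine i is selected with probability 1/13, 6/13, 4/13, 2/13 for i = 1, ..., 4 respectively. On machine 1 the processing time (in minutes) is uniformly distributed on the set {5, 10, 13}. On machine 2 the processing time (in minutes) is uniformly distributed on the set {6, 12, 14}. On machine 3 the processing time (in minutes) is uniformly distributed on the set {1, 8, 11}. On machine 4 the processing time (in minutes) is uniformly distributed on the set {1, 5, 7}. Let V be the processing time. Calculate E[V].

326/39

E[V | machine 1] = (5+10+13)/3 = 28/3.
E[V | machine 2] = (6+12+14)/3 = 32/3.
E[V | machine 3] = (1+8+11)/3 = 20/3.
E[V | machine 4] = (1+5+7)/3 = 13/3.
E[V] = (1/13)·(28/3) + (6/13)·(32/3) + (4/13)·(20/3) + (2/13)·(13/3) = 326/39.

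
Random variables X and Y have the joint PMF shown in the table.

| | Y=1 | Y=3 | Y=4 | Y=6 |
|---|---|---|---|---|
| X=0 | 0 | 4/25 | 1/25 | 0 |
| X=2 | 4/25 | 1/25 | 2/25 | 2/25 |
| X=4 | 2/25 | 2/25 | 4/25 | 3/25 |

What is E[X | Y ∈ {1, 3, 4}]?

P(Y ∈ {1, 3, 4}) = 4/5.
Σ X·P over the event = 0·(4/25) + 0·(1/25) + 2·(4/25) + 2·(1/25) + 2·(2/25) + 4·(2/25) + 4·(2/25) + 4·(4/25) = 46/25.
E[X | Y ∈ {1, 3, 4}] = (46/25) / (4/5) = 23/10.

23/10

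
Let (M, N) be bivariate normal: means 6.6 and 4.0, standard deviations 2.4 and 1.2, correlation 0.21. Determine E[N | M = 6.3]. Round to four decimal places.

E[N | M=x] = μ_N + ρ(σ_N/σ_M)(x − μ_M) for jointly normal variables.
E[N | M=6.3] = 4.0 + (0.21)·(1.2/2.4)·(6.3 − (6.6)) = 4.0 + (0.105)·(-0.3) = 3.9685.

3.9685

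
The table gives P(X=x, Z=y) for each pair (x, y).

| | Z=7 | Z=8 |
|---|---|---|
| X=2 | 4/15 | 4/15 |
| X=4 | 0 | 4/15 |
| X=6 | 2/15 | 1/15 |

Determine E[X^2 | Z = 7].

44/3

P(Z = 7) = 2/5.
Σ X^2·P over the event = 4·(4/15) + 36·(2/15) = 88/15.
E[X^2 | Z = 7] = (88/15) / (2/5) = 44/3.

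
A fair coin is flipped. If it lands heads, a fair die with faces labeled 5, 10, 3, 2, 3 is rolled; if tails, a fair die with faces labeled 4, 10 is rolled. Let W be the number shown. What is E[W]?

E[W | heads] = (5+10+3+2+3)/5 = 23/5.
E[W | tails] = (4+10)/2 = 7.
E[W] = (1/2)·(23/5) + (1/2)·(7) = 29/5.

29/5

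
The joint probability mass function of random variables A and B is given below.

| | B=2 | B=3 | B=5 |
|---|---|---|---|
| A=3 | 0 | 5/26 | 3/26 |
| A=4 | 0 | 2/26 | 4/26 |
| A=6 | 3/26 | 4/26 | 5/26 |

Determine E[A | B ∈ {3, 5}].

102/23

P(B ∈ {3, 5}) = 23/26.
Σ A·P over the event = 3·(5/26) + 3·(3/26) + 4·(2/26) + 4·(4/26) + 6·(4/26) + 6·(5/26) = 51/13.
E[A | B ∈ {3, 5}] = (51/13) / (23/26) = 102/23.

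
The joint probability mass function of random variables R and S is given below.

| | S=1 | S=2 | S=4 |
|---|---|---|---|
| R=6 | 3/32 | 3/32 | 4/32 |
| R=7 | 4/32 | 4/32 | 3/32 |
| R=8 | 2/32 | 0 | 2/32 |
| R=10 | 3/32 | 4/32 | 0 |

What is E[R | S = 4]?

P(S = 4) = 9/32.
Σ R·P over the event = 6·(4/32) + 7·(3/32) + 8·(2/32) = 61/32.
E[R | S = 4] = (61/32) / (9/32) = 61/9.

61/9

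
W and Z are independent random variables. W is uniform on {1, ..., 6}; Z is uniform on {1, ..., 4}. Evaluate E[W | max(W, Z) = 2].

5/3

P(max(W, Z) = 2) = 1/8.
Summing W·P(x,y) over outcomes with max(W, Z) = 2 gives 5/24.
E[W | max(W, Z) = 2] = (5/24) / (1/8) = 5/3.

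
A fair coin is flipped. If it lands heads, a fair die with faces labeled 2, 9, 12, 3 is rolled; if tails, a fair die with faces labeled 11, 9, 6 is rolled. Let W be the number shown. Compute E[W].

E[W | heads] = (2+9+12+3)/4 = 13/2.
E[W | tails] = (11+9+6)/3 = 26/3.
E[W] = (1/2)·(13/2) + (1/2)·(26/3) = 91/12.

91/12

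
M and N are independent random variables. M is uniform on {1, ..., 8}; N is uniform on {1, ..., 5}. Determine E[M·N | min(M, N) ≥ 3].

P(min(M, N) ≥ 3) = 9/20.
Summing MN·P(x,y) over outcomes with min(M, N) ≥ 3 gives 99/10.
E[M·N | min(M, N) ≥ 3] = (99/10) / (9/20) = 22.

22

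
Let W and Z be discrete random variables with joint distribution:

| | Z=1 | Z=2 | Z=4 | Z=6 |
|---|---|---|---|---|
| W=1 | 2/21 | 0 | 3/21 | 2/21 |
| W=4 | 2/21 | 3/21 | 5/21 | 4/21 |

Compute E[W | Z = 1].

5/2

P(Z = 1) = 4/21.
Summing W·P(W=x,Z=y) over the conditioning event gives 10/21.
E[W | Z = 1] = (10/21) / (4/21) = 5/2.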